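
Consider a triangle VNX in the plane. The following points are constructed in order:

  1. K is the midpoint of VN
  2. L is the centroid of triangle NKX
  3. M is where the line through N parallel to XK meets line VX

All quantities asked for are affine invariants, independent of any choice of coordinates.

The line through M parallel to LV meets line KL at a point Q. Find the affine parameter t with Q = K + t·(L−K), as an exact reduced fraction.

Work in coordinates with V = (0, 0), N = (1, 0), X = (0, 1).
1. K is the midpoint of VN ⇒ K = (1/2, 0)
2. L is the centroid of triangle NKX ⇒ L = (1/2, 1/3)
3. M is where the line through N parallel to XK meets line VX ⇒ M = (0, 2)
through M parallel to LV: direction (-1/2, -1/3); meets KL at Q = (1/2, 7/3)
Q = K + t·(L−K) with t = 7

t = 7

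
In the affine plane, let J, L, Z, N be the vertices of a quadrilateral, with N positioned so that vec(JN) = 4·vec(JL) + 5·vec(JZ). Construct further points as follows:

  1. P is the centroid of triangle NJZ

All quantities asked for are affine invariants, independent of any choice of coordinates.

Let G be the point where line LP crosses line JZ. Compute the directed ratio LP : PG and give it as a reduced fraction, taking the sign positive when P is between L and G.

Choose coordinates J = (0, 0), L = (1, 0), Z = (0, 1), N = (4, 5).
1. P is the centroid of triangle NJZ ⇒ P = (4/3, 2)
line LP meets JZ at G = (0, -6)
P = L + t·(G−L) with t = -1/3, so LP:PG = -1/3:4/3

LP:PG = -1/4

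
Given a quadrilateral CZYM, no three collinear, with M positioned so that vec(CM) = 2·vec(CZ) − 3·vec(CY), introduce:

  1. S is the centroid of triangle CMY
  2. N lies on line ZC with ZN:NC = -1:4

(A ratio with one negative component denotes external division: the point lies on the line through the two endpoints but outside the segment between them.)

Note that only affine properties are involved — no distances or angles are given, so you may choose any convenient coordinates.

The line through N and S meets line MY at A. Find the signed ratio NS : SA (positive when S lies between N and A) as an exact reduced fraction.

Work in coordinates with C = (0, 0), Z = (1, 0), Y = (0, 1), M = (2, -3).
1. S is the centroid of triangle CMY ⇒ S = (2/3, -2/3)
2. N lies on line ZC with ZN:NC = -1:4 ⇒ N = (4/3, 0)
line NS meets MY at A = (7/9, -5/9)
S = N + t·(A−N) with t = 6/5, so NS:SA = 6/5:-1/5

NS:SA = -6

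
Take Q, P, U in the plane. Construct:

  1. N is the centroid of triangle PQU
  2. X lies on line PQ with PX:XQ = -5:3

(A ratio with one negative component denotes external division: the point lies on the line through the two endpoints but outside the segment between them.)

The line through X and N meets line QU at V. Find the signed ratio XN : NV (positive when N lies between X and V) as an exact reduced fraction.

XN:NV = -11/2

Choose coordinates Q = (0, 0), P = (1, 0), U = (0, 1).
1. N is the centroid of triangle PQU ⇒ N = (1/3, 1/3)
2. X lies on line PQ with PX:XQ = -5:3 ⇒ X = (-3/2, 0)
line XN meets QU at V = (0, 3/11)
N = X + t·(V−X) with t = 11/9, so XN:NV = 11/9:-2/9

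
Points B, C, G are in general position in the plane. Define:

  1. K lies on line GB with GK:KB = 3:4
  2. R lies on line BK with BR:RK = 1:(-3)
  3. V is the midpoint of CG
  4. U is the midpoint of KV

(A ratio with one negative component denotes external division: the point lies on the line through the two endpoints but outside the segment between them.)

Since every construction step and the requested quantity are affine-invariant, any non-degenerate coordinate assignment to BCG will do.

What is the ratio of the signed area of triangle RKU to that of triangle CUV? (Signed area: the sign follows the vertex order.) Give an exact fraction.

[RKU]:[CUV] = 2

Choose coordinates B = (0, 0), C = (1, 0), G = (0, 1).
1. K lies on line GB with GK:KB = 3:4 ⇒ K = (0, 4/7)
2. R lies on line BK with BR:RK = 1:(-3) ⇒ R = (0, -2/7)
3. V is the midpoint of CG ⇒ V = (1/2, 1/2)
4. U is the midpoint of KV ⇒ U = (1/4, 15/28)
2·[RKU] = -3/14, 2·[CUV] = -3/28
[RKU]:[CUV] = -3/14:-3/28 = 2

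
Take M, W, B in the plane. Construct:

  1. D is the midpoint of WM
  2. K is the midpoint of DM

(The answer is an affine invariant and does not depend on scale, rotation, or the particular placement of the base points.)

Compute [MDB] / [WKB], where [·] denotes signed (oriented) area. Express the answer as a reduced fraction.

[MDB]:[WKB] = -2/3

Work in coordinates with M = (0, 0), W = (1, 0), B = (0, 1).
1. D is the midpoint of WM ⇒ D = (1/2, 0)
2. K is the midpoint of DM ⇒ K = (1/4, 0)
2·[MDB] = 1/2, 2·[WKB] = -3/4
[MDB]:[WKB] = 1/2:-3/4 = -2/3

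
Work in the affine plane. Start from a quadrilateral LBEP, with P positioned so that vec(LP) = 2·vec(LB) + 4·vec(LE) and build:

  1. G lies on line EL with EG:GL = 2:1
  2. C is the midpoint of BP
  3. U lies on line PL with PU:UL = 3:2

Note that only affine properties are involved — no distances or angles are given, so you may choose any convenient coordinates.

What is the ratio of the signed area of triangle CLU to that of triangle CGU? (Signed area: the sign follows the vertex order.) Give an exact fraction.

[CLU]:[CGU] = 24/17

Assign L = (0, 0), B = (1, 0), E = (0, 1), P = (2, 4) — the answer is frame-independent, so this choice is without loss of generality.
1. G lies on line EL with EG:GL = 2:1 ⇒ G = (0, 1/3)
2. C is the midpoint of BP ⇒ C = (3/2, 2)
3. U lies on line PL with PU:UL = 3:2 ⇒ U = (4/5, 8/5)
2·[CLU] = -4/5, 2·[CGU] = -17/30
[CLU]:[CGU] = -4/5:-17/30 = 24/17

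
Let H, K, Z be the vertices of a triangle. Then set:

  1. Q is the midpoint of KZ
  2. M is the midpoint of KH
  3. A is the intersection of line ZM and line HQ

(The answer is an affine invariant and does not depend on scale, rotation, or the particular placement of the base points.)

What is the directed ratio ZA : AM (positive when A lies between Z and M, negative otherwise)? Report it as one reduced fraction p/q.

ZA:AM = 2

Work in coordinates with H = (0, 0), K = (1, 0), Z = (0, 1).
1. Q is the midpoint of KZ ⇒ Q = (1/2, 1/2)
2. M is the midpoint of KH ⇒ M = (1/2, 0)
3. A is the intersection of line ZM and line HQ ⇒ A = (1/3, 1/3)
A = Z + t·(M−Z) with t = 2/3, so ZA:AM = t:(1−t) = 2/3:1/3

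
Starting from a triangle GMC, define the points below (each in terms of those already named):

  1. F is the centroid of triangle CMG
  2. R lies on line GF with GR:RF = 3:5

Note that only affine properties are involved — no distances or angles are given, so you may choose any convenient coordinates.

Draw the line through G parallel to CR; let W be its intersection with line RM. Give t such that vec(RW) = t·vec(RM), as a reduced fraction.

t = -1/6

Choose coordinates G = (0, 0), M = (1, 0), C = (0, 1).
1. F is the centroid of triangle CMG ⇒ F = (1/3, 1/3)
2. R lies on line GF with GR:RF = 3:5 ⇒ R = (1/8, 1/8)
through G parallel to CR: direction (1/8, -7/8); meets RM at W = (-1/48, 7/48)
W = R + t·(M−R) with t = -1/6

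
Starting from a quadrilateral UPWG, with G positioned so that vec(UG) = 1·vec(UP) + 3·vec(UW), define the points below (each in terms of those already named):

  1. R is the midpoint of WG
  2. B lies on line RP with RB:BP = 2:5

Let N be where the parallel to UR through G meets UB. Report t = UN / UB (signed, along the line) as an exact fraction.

t = 7/8

Choose coordinates U = (0, 0), P = (1, 0), W = (0, 1), G = (1, 3).
1. R is the midpoint of WG ⇒ R = (1/2, 2)
2. B lies on line RP with RB:BP = 2:5 ⇒ B = (9/14, 10/7)
through G parallel to UR: direction (1/2, 2); meets UB at N = (9/16, 5/4)
N = U + t·(B−U) with t = 7/8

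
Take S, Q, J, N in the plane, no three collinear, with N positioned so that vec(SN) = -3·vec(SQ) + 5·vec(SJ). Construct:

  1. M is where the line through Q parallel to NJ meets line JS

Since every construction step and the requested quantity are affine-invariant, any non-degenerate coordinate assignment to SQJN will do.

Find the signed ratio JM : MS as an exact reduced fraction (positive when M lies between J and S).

Set S = (0, 0), Q = (1, 0), J = (0, 1), N = (-3, 5); any affine frame gives the same invariant.
1. M is where the line through Q parallel to NJ meets line JS ⇒ M = (0, 4/3)
M = J + t·(S−J) with t = -1/3, so JM:MS = t:(1−t) = -1/3:4/3

JM:MS = -1/4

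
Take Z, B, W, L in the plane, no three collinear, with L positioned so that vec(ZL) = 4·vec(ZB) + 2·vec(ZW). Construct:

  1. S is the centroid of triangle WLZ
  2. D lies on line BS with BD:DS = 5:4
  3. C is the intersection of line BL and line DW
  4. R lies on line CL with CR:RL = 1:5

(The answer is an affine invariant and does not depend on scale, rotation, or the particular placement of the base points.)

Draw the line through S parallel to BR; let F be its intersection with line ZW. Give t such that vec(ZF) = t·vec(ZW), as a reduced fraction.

t = 1/9

Assign Z = (0, 0), B = (1, 0), W = (0, 1), L = (4, 2) — the answer is frame-independent, so this choice is without loss of generality.
1. S is the centroid of triangle WLZ ⇒ S = (4/3, 1)
2. D lies on line BS with BD:DS = 5:4 ⇒ D = (32/27, 5/9)
3. C is the intersection of line BL and line DW ⇒ C = (8/5, 2/5)
4. R lies on line CL with CR:RL = 1:5 ⇒ R = (2, 2/3)
through S parallel to BR: direction (1, 2/3); meets ZW at F = (0, 1/9)
F = Z + t·(W−Z) with t = 1/9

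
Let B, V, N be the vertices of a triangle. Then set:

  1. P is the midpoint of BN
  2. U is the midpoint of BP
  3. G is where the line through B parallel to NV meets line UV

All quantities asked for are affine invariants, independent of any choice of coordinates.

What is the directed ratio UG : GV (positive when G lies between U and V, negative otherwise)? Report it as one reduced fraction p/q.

UG:GV = -1/4

Set B = (0, 0), V = (1, 0), N = (0, 1); any affine frame gives the same invariant.
1. P is the midpoint of BN ⇒ P = (0, 1/2)
2. U is the midpoint of BP ⇒ U = (0, 1/4)
3. G is where the line through B parallel to NV meets line UV ⇒ G = (-1/3, 1/3)
G = U + t·(V−U) with t = -1/3, so UG:GV = t:(1−t) = -1/3:4/3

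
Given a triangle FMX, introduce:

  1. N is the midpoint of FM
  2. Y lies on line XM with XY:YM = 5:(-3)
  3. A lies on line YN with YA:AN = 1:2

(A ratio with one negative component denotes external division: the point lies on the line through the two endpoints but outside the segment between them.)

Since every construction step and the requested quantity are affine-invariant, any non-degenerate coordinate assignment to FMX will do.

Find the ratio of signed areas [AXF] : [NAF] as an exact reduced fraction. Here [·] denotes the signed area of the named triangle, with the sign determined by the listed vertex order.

[AXF]:[NAF] = -11/3

Choose coordinates F = (0, 0), M = (1, 0), X = (0, 1).
1. N is the midpoint of FM ⇒ N = (1/2, 0)
2. Y lies on line XM with XY:YM = 5:(-3) ⇒ Y = (5/2, -3/2)
3. A lies on line YN with YA:AN = 1:2 ⇒ A = (11/6, -1)
2·[AXF] = 11/6, 2·[NAF] = -1/2
[AXF]:[NAF] = 11/6:-1/2 = -11/3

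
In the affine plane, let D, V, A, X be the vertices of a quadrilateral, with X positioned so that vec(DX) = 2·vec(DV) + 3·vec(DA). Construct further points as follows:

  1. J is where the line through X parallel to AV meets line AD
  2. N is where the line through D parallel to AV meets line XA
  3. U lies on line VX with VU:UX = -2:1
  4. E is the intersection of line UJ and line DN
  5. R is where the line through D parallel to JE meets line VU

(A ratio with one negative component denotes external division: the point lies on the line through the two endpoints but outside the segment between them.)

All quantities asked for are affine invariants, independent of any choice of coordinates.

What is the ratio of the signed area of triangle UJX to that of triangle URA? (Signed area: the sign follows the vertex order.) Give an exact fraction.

[UJX]:[URA] = -16/15

Set D = (0, 0), V = (1, 0), A = (0, 1), X = (2, 3); any affine frame gives the same invariant.
1. J is where the line through X parallel to AV meets line AD ⇒ J = (0, 5)
2. N is where the line through D parallel to AV meets line XA ⇒ N = (-1/2, 1/2)
3. U lies on line VX with VU:UX = -2:1 ⇒ U = (3, 6)
4. E is the intersection of line UJ and line DN ⇒ E = (-15/4, 15/4)
5. R is where the line through D parallel to JE meets line VU ⇒ R = (9/8, 3/8)
2·[UJX] = 8, 2·[URA] = -15/2
[UJX]:[URA] = 8:-15/2 = -16/15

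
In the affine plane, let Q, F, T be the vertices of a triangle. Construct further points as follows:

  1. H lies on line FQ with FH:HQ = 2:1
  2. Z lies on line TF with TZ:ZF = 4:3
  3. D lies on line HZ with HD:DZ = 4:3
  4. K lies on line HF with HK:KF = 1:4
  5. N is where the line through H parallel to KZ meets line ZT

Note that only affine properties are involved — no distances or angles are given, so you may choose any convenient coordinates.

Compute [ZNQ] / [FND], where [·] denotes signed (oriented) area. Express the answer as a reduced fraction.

Set Q = (0, 0), F = (1, 0), T = (0, 1); any affine frame gives the same invariant.
1. H lies on line FQ with FH:HQ = 2:1 ⇒ H = (1/3, 0)
2. Z lies on line TF with TZ:ZF = 4:3 ⇒ Z = (4/7, 3/7)
3. D lies on line HZ with HD:DZ = 4:3 ⇒ D = (23/49, 12/49)
4. K lies on line HF with HK:KF = 1:4 ⇒ K = (7/15, 0)
5. N is where the line through H parallel to KZ meets line ZT ⇒ N = (13/28, 15/28)
2·[ZNQ] = 3/28, 2·[FND] = 15/98
[ZNQ]:[FND] = 3/28:15/98 = 7/10

[ZNQ]:[FND] = 7/10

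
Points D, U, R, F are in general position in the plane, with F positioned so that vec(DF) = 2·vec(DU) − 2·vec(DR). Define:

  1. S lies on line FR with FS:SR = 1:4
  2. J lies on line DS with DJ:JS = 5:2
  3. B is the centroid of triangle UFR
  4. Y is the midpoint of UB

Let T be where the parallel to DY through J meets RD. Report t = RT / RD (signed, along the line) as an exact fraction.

Set D = (0, 0), U = (1, 0), R = (0, 1), F = (2, -2); any affine frame gives the same invariant.
1. S lies on line FR with FS:SR = 1:4 ⇒ S = (8/5, -7/5)
2. J lies on line DS with DJ:JS = 5:2 ⇒ J = (8/7, -1)
3. B is the centroid of triangle UFR ⇒ B = (1, -1/3)
4. Y is the midpoint of UB ⇒ Y = (1, -1/6)
through J parallel to DY: direction (1, -1/6); meets RD at T = (0, -17/21)
T = R + t·(D−R) with t = 38/21

t = 38/21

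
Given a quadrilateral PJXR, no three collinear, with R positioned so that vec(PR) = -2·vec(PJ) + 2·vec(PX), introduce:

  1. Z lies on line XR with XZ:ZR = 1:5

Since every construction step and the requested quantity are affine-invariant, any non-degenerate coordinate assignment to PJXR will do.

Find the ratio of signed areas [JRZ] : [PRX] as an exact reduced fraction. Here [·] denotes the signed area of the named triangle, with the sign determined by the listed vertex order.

Work in coordinates with P = (0, 0), J = (1, 0), X = (0, 1), R = (-2, 2).
1. Z lies on line XR with XZ:ZR = 1:5 ⇒ Z = (-1/3, 7/6)
2·[JRZ] = -5/6, 2·[PRX] = -2
[JRZ]:[PRX] = -5/6:-2 = 5/12

[JRZ]:[PRX] = 5/12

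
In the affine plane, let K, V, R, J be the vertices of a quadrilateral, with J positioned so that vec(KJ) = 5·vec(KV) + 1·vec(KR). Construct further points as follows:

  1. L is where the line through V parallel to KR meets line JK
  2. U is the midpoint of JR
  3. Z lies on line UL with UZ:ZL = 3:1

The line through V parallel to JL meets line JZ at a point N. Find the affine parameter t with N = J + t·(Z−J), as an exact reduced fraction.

t = -8/5

Assign K = (0, 0), V = (1, 0), R = (0, 1), J = (5, 1) — the answer is frame-independent, so this choice is without loss of generality.
1. L is where the line through V parallel to KR meets line JK ⇒ L = (1, 1/5)
2. U is the midpoint of JR ⇒ U = (5/2, 1)
3. Z lies on line UL with UZ:ZL = 3:1 ⇒ Z = (11/8, 2/5)
through V parallel to JL: direction (-4, -4/5); meets JZ at N = (54/5, 49/25)
N = J + t·(Z−J) with t = -8/5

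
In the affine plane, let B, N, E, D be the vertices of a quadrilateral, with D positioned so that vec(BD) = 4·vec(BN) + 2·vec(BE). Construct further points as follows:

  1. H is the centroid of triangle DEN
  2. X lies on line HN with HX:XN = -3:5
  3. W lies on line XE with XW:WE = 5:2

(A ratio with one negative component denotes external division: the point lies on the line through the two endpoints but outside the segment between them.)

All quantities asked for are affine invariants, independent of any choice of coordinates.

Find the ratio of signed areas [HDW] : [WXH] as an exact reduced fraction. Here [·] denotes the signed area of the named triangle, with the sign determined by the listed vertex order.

Assign B = (0, 0), N = (1, 0), E = (0, 1), D = (4, 2) — the answer is frame-independent, so this choice is without loss of generality.
1. H is the centroid of triangle DEN ⇒ H = (5/3, 1)
2. X lies on line HN with HX:XN = -3:5 ⇒ X = (8/3, 5/2)
3. W lies on line XE with XW:WE = 5:2 ⇒ W = (16/21, 10/7)
2·[HDW] = 40/21, 2·[WXH] = -25/14
[HDW]:[WXH] = 40/21:-25/14 = -16/15

[HDW]:[WXH] = -16/15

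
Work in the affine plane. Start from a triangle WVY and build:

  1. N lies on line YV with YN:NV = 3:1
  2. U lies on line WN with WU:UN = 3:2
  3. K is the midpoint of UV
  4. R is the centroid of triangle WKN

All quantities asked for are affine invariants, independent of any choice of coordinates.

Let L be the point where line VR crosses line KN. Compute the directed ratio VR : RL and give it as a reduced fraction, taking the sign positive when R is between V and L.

Set W = (0, 0), V = (1, 0), Y = (0, 1); any affine frame gives the same invariant.
1. N lies on line YV with YN:NV = 3:1 ⇒ N = (3/4, 1/4)
2. U lies on line WN with WU:UN = 3:2 ⇒ U = (9/20, 3/20)
3. K is the midpoint of UV ⇒ K = (29/40, 3/40)
4. R is the centroid of triangle WKN ⇒ R = (59/120, 13/120)
line VR meets KN at L = (159/220, 13/220)
R = V + t·(L−V) with t = 11/6, so VR:RL = 11/6:-5/6

VR:RL = -11/5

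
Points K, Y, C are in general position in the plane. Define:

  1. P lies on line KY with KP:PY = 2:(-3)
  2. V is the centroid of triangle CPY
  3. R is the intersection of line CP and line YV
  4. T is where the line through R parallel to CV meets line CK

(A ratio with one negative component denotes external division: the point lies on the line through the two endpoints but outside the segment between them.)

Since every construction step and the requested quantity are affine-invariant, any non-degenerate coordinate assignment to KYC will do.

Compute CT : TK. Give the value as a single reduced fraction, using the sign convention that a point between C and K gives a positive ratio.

Assign K = (0, 0), Y = (1, 0), C = (0, 1) — the answer is frame-independent, so this choice is without loss of generality.
1. P lies on line KY with KP:PY = 2:(-3) ⇒ P = (-2, 0)
2. V is the centroid of triangle CPY ⇒ V = (-1/3, 1/3)
3. R is the intersection of line CP and line YV ⇒ R = (-1, 1/2)
4. T is where the line through R parallel to CV meets line CK ⇒ T = (0, 5/2)
T = C + t·(K−C) with t = -3/2, so CT:TK = t:(1−t) = -3/2:5/2

CT:TK = -3/5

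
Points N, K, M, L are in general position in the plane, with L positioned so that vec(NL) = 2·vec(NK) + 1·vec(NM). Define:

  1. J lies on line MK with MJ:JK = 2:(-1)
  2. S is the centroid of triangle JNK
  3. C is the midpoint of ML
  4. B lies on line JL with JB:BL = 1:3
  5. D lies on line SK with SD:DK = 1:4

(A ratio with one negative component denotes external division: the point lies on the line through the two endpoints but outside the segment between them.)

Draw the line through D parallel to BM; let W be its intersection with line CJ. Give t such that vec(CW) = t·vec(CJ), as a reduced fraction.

t = 76/75

Choose coordinates N = (0, 0), K = (1, 0), M = (0, 1), L = (2, 1).
1. J lies on line MK with MJ:JK = 2:(-1) ⇒ J = (2, -1)
2. S is the centroid of triangle JNK ⇒ S = (1, -1/3)
3. C is the midpoint of ML ⇒ C = (1, 1)
4. B lies on line JL with JB:BL = 1:3 ⇒ B = (2, -1/2)
5. D lies on line SK with SD:DK = 1:4 ⇒ D = (1, -4/15)
through D parallel to BM: direction (-2, 3/2); meets CJ at W = (151/75, -77/75)
W = C + t·(J−C) with t = 76/75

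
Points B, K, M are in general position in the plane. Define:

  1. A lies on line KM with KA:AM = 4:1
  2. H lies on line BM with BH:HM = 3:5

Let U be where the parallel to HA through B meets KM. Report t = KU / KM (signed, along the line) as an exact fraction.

t = 17/25

Assign B = (0, 0), K = (1, 0), M = (0, 1) — the answer is frame-independent, so this choice is without loss of generality.
1. A lies on line KM with KA:AM = 4:1 ⇒ A = (1/5, 4/5)
2. H lies on line BM with BH:HM = 3:5 ⇒ H = (0, 3/8)
through B parallel to HA: direction (1/5, 17/40); meets KM at U = (8/25, 17/25)
U = K + t·(M−K) with t = 17/25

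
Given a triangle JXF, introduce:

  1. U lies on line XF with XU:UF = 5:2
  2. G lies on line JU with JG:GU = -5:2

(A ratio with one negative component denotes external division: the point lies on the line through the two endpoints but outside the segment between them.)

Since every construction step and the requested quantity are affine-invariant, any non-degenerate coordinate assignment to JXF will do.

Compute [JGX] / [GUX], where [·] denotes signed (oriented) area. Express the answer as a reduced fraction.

Set J = (0, 0), X = (1, 0), F = (0, 1); any affine frame gives the same invariant.
1. U lies on line XF with XU:UF = 5:2 ⇒ U = (2/7, 5/7)
2. G lies on line JU with JG:GU = -5:2 ⇒ G = (10/21, 25/21)
2·[JGX] = -25/21, 2·[GUX] = 10/21
[JGX]:[GUX] = -25/21:10/21 = -5/2

[JGX]:[GUX] = -5/2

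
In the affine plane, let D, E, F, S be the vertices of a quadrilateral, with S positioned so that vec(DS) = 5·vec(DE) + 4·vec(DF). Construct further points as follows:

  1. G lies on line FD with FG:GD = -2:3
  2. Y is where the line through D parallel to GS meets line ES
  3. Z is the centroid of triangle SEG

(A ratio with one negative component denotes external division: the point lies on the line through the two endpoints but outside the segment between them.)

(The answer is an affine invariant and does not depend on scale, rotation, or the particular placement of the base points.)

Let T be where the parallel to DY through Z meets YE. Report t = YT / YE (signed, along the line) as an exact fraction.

Work in coordinates with D = (0, 0), E = (1, 0), F = (0, 1), S = (5, 4).
1. G lies on line FD with FG:GD = -2:3 ⇒ G = (0, 3)
2. Y is where the line through D parallel to GS meets line ES ⇒ Y = (5/4, 1/4)
3. Z is the centroid of triangle SEG ⇒ Z = (2, 7/3)
through Z parallel to DY: direction (5/4, 1/4); meets YE at T = (11/3, 8/3)
T = Y + t·(E−Y) with t = -29/3

t = -29/3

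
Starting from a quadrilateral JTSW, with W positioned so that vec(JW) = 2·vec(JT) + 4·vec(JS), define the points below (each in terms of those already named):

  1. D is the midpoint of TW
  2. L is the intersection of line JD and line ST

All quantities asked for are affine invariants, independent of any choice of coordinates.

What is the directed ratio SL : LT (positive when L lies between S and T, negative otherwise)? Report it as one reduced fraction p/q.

SL:LT = 3/4

Choose coordinates J = (0, 0), T = (1, 0), S = (0, 1), W = (2, 4).
1. D is the midpoint of TW ⇒ D = (3/2, 2)
2. L is the intersection of line JD and line ST ⇒ L = (3/7, 4/7)
L = S + t·(T−S) with t = 3/7, so SL:LT = t:(1−t) = 3/7:4/7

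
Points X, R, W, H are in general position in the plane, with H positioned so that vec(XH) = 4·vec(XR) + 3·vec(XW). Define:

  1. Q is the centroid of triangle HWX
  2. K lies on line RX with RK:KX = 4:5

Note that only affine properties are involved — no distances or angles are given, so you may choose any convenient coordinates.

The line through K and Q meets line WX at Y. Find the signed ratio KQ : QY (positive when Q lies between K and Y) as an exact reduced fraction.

KQ:QY = -7/12

Set X = (0, 0), R = (1, 0), W = (0, 1), H = (4, 3); any affine frame gives the same invariant.
1. Q is the centroid of triangle HWX ⇒ Q = (4/3, 4/3)
2. K lies on line RX with RK:KX = 4:5 ⇒ K = (5/9, 0)
line KQ meets WX at Y = (0, -20/21)
Q = K + t·(Y−K) with t = -7/5, so KQ:QY = -7/5:12/5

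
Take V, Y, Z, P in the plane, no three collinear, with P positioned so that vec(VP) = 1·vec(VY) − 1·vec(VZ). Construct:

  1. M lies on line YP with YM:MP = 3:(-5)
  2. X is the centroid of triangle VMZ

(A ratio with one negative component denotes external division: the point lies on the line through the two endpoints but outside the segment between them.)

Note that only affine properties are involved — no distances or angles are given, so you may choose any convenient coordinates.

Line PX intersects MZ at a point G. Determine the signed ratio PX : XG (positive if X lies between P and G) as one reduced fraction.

Set V = (0, 0), Y = (1, 0), Z = (0, 1), P = (1, -1); any affine frame gives the same invariant.
1. M lies on line YP with YM:MP = 3:(-5) ⇒ M = (1, 3/2)
2. X is the centroid of triangle VMZ ⇒ X = (1/3, 5/6)
line PX meets MZ at G = (3/13, 29/26)
X = P + t·(G−P) with t = 13/15, so PX:XG = 13/15:2/15

PX:XG = 13/2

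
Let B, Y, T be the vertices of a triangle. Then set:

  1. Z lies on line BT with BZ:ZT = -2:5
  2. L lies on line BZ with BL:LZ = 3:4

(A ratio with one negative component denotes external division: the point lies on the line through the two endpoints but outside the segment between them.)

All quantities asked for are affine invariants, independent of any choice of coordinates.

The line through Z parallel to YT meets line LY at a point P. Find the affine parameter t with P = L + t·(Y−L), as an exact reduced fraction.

t = -8/27

Set B = (0, 0), Y = (1, 0), T = (0, 1); any affine frame gives the same invariant.
1. Z lies on line BT with BZ:ZT = -2:5 ⇒ Z = (0, -2/3)
2. L lies on line BZ with BL:LZ = 3:4 ⇒ L = (0, -2/7)
through Z parallel to YT: direction (-1, 1); meets LY at P = (-8/27, -10/27)
P = L + t·(Y−L) with t = -8/27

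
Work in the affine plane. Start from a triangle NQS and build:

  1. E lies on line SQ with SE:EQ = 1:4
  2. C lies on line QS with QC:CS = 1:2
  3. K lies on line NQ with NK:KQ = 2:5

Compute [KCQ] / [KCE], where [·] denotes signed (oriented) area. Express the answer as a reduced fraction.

Choose coordinates N = (0, 0), Q = (1, 0), S = (0, 1).
1. E lies on line SQ with SE:EQ = 1:4 ⇒ E = (1/5, 4/5)
2. C lies on line QS with QC:CS = 1:2 ⇒ C = (2/3, 1/3)
3. K lies on line NQ with NK:KQ = 2:5 ⇒ K = (2/7, 0)
2·[KCQ] = -5/21, 2·[KCE] = 1/3
[KCQ]:[KCE] = -5/21:1/3 = -5/7

[KCQ]:[KCE] = -5/7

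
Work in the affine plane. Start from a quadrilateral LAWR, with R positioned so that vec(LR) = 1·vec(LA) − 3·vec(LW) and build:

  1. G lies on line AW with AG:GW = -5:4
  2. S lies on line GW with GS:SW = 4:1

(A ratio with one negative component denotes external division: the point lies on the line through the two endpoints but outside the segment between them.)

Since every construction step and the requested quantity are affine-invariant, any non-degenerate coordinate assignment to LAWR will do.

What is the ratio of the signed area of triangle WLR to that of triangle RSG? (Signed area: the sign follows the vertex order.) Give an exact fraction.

Work in coordinates with L = (0, 0), A = (1, 0), W = (0, 1), R = (1, -3).
1. G lies on line AW with AG:GW = -5:4 ⇒ G = (-4, 5)
2. S lies on line GW with GS:SW = 4:1 ⇒ S = (-4/5, 9/5)
2·[WLR] = 1, 2·[RSG] = 48/5
[WLR]:[RSG] = 1:48/5 = 5/48

[WLR]:[RSG] = 5/48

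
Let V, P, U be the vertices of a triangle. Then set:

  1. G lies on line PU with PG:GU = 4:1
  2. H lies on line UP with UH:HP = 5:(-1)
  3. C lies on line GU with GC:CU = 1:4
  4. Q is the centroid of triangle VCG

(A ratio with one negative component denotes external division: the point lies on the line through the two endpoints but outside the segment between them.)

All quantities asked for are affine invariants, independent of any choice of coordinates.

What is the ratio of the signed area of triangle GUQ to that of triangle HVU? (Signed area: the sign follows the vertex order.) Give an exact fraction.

Choose coordinates V = (0, 0), P = (1, 0), U = (0, 1).
1. G lies on line PU with PG:GU = 4:1 ⇒ G = (1/5, 4/5)
2. H lies on line UP with UH:HP = 5:(-1) ⇒ H = (5/4, -1/4)
3. C lies on line GU with GC:CU = 1:4 ⇒ C = (4/25, 21/25)
4. Q is the centroid of triangle VCG ⇒ Q = (3/25, 41/75)
2·[GUQ] = 1/15, 2·[HVU] = -5/4
[GUQ]:[HVU] = 1/15:-5/4 = -4/75

[GUQ]:[HVU] = -4/75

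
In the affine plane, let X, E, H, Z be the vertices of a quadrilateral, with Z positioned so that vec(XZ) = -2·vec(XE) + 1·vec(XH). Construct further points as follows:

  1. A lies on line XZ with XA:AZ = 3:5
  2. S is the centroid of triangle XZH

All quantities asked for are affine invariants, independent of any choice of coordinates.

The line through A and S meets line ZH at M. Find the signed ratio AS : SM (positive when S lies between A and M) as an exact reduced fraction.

AS:SM = 7/8

Choose coordinates X = (0, 0), E = (1, 0), H = (0, 1), Z = (-2, 1).
1. A lies on line XZ with XA:AZ = 3:5 ⇒ A = (-3/4, 3/8)
2. S is the centroid of triangle XZH ⇒ S = (-2/3, 2/3)
line AS meets ZH at M = (-4/7, 1)
S = A + t·(M−A) with t = 7/15, so AS:SM = 7/15:8/15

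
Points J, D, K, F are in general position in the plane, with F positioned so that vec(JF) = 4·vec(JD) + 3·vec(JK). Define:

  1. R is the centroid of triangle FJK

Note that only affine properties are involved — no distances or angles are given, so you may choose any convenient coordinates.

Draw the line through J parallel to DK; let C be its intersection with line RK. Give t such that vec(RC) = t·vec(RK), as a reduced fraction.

t = 8/5

Set J = (0, 0), D = (1, 0), K = (0, 1), F = (4, 3); any affine frame gives the same invariant.
1. R is the centroid of triangle FJK ⇒ R = (4/3, 4/3)
through J parallel to DK: direction (-1, 1); meets RK at C = (-4/5, 4/5)
C = R + t·(K−R) with t = 8/5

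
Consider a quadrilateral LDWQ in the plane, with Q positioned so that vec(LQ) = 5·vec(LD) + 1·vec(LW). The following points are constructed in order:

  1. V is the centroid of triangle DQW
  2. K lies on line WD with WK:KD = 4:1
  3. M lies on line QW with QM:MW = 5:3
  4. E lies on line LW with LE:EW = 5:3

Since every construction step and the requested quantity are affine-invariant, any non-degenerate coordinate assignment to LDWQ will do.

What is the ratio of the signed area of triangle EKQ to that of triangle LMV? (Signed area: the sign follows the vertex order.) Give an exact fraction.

Set L = (0, 0), D = (1, 0), W = (0, 1), Q = (5, 1); any affine frame gives the same invariant.
1. V is the centroid of triangle DQW ⇒ V = (2, 2/3)
2. K lies on line WD with WK:KD = 4:1 ⇒ K = (4/5, 1/5)
3. M lies on line QW with QM:MW = 5:3 ⇒ M = (15/8, 1)
4. E lies on line LW with LE:EW = 5:3 ⇒ E = (0, 5/8)
2·[EKQ] = 97/40, 2·[LMV] = -3/4
[EKQ]:[LMV] = 97/40:-3/4 = -97/30

[EKQ]:[LMV] = -97/30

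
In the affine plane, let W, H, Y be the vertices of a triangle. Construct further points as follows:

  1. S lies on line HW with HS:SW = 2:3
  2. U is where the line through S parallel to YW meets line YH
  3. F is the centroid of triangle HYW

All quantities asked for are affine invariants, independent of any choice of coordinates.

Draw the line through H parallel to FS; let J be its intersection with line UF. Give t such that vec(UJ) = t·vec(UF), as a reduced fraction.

t = -1/4

Set W = (0, 0), H = (1, 0), Y = (0, 1); any affine frame gives the same invariant.
1. S lies on line HW with HS:SW = 2:3 ⇒ S = (3/5, 0)
2. U is where the line through S parallel to YW meets line YH ⇒ U = (3/5, 2/5)
3. F is the centroid of triangle HYW ⇒ F = (1/3, 1/3)
through H parallel to FS: direction (4/15, -1/3); meets UF at J = (2/3, 5/12)
J = U + t·(F−U) with t = -1/4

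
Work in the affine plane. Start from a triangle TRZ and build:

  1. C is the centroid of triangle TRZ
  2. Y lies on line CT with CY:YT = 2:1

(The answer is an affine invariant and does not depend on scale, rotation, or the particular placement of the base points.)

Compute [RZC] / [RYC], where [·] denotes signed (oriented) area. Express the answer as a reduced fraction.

[RZC]:[RYC] = -3/2

Work in coordinates with T = (0, 0), R = (1, 0), Z = (0, 1).
1. C is the centroid of triangle TRZ ⇒ C = (1/3, 1/3)
2. Y lies on line CT with CY:YT = 2:1 ⇒ Y = (1/9, 1/9)
2·[RZC] = 1/3, 2·[RYC] = -2/9
[RZC]:[RYC] = 1/3:-2/9 = -3/2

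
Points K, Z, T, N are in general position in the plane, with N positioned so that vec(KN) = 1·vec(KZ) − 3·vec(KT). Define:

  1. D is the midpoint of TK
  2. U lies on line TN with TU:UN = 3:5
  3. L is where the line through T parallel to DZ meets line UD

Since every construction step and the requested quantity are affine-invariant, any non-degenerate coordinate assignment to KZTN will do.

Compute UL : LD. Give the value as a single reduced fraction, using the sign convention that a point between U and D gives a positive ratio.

UL:LD = -21/8

Choose coordinates K = (0, 0), Z = (1, 0), T = (0, 1), N = (1, -3).
1. D is the midpoint of TK ⇒ D = (0, 1/2)
2. U lies on line TN with TU:UN = 3:5 ⇒ U = (3/8, -1/2)
3. L is where the line through T parallel to DZ meets line UD ⇒ L = (-3/13, 29/26)
L = U + t·(D−U) with t = 21/13, so UL:LD = t:(1−t) = 21/13:-8/13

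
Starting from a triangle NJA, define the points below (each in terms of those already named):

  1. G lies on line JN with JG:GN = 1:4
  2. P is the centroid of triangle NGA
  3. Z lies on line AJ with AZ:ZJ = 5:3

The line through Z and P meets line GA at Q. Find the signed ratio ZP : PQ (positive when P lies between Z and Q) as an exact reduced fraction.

Assign N = (0, 0), J = (1, 0), A = (0, 1) — the answer is frame-independent, so this choice is without loss of generality.
1. G lies on line JN with JG:GN = 1:4 ⇒ G = (4/5, 0)
2. P is the centroid of triangle NGA ⇒ P = (4/15, 1/3)
3. Z lies on line AJ with AZ:ZJ = 5:3 ⇒ Z = (5/8, 3/8)
line ZP meets GA at Q = (24/47, 17/47)
P = Z + t·(Q−Z) with t = 47/15, so ZP:PQ = 47/15:-32/15

ZP:PQ = -47/32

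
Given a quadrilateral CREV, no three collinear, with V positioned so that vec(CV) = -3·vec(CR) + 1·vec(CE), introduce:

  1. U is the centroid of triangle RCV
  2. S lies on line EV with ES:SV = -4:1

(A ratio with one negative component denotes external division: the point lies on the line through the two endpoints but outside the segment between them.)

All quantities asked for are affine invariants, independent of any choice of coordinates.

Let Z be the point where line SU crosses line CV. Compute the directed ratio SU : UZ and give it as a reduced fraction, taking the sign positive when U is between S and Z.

Work in coordinates with C = (0, 0), R = (1, 0), E = (0, 1), V = (-3, 1).
1. U is the centroid of triangle RCV ⇒ U = (-2/3, 1/3)
2. S lies on line EV with ES:SV = -4:1 ⇒ S = (-4, 1)
line SU meets CV at Z = (-3/2, 1/2)
U = S + t·(Z−S) with t = 4/3, so SU:UZ = 4/3:-1/3

SU:UZ = -4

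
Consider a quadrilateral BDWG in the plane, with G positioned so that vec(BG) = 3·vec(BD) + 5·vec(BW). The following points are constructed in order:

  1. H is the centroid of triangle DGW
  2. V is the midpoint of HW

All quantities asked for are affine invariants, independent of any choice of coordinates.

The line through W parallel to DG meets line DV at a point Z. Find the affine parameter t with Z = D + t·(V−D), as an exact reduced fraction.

Assign B = (0, 0), D = (1, 0), W = (0, 1), G = (3, 5) — the answer is frame-independent, so this choice is without loss of generality.
1. H is the centroid of triangle DGW ⇒ H = (4/3, 2)
2. V is the midpoint of HW ⇒ V = (2/3, 3/2)
through W parallel to DG: direction (2, 5); meets DV at Z = (1/2, 9/4)
Z = D + t·(V−D) with t = 3/2

t = 3/2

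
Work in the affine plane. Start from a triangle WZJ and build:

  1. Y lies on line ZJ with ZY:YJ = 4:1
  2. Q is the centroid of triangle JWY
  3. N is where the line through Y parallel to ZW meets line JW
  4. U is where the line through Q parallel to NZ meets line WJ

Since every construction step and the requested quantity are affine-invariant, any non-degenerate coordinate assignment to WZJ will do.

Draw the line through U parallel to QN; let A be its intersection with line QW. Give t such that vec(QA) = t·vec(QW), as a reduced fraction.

t = 11/60

Choose coordinates W = (0, 0), Z = (1, 0), J = (0, 1).
1. Y lies on line ZJ with ZY:YJ = 4:1 ⇒ Y = (1/5, 4/5)
2. Q is the centroid of triangle JWY ⇒ Q = (1/15, 3/5)
3. N is where the line through Y parallel to ZW meets line JW ⇒ N = (0, 4/5)
4. U is where the line through Q parallel to NZ meets line WJ ⇒ U = (0, 49/75)
through U parallel to QN: direction (-1/15, 1/5); meets QW at A = (49/900, 49/100)
A = Q + t·(W−Q) with t = 11/60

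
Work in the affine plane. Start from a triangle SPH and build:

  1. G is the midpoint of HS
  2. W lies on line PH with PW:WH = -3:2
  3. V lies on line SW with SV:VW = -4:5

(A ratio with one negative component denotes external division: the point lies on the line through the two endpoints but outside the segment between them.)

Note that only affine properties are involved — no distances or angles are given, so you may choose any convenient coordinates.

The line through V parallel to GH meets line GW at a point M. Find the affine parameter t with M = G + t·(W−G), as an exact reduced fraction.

t = -4

Assign S = (0, 0), P = (1, 0), H = (0, 1) — the answer is frame-independent, so this choice is without loss of generality.
1. G is the midpoint of HS ⇒ G = (0, 1/2)
2. W lies on line PH with PW:WH = -3:2 ⇒ W = (-2, 3)
3. V lies on line SW with SV:VW = -4:5 ⇒ V = (8, -12)
through V parallel to GH: direction (0, 1/2); meets GW at M = (8, -19/2)
M = G + t·(W−G) with t = -4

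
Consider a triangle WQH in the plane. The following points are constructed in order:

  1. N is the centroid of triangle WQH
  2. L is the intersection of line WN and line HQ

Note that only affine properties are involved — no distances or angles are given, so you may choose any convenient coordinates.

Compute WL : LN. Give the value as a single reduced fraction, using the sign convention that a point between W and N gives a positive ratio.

WL:LN = -3

Set W = (0, 0), Q = (1, 0), H = (0, 1); any affine frame gives the same invariant.
1. N is the centroid of triangle WQH ⇒ N = (1/3, 1/3)
2. L is the intersection of line WN and line HQ ⇒ L = (1/2, 1/2)
L = W + t·(N−W) with t = 3/2, so WL:LN = t:(1−t) = 3/2:-1/2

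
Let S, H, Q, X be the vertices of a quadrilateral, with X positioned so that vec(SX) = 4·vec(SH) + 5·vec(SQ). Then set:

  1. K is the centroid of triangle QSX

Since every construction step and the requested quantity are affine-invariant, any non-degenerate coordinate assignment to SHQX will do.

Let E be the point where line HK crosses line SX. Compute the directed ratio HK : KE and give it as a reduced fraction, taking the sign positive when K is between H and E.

HK:KE = -19/4

Work in coordinates with S = (0, 0), H = (1, 0), Q = (0, 1), X = (4, 5).
1. K is the centroid of triangle QSX ⇒ K = (4/3, 2)
line HK meets SX at E = (24/19, 30/19)
K = H + t·(E−H) with t = 19/15, so HK:KE = 19/15:-4/15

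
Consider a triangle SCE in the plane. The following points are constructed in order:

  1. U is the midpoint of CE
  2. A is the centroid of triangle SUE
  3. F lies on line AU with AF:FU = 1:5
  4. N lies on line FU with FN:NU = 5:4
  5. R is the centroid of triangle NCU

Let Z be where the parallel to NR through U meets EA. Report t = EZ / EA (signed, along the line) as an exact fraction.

t = 20/47

Choose coordinates S = (0, 0), C = (1, 0), E = (0, 1).
1. U is the midpoint of CE ⇒ U = (1/2, 1/2)
2. A is the centroid of triangle SUE ⇒ A = (1/6, 1/2)
3. F lies on line AU with AF:FU = 1:5 ⇒ F = (2/9, 1/2)
4. N lies on line FU with FN:NU = 5:4 ⇒ N = (61/162, 1/2)
5. R is the centroid of triangle NCU ⇒ R = (152/243, 1/3)
through U parallel to NR: direction (121/486, -1/6); meets EA at Z = (10/141, 37/47)
Z = E + t·(A−E) with t = 20/47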